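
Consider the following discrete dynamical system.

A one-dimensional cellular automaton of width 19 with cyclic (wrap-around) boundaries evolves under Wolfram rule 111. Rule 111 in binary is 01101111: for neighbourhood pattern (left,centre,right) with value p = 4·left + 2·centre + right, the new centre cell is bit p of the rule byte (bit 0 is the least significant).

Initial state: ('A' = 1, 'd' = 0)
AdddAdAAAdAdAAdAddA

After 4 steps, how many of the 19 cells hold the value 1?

step 0: AdddAdAAAdAdAAdAddA
step 1: AdAAAAAdAAAAAAAAdAA
step 2: AAAdddAAAddddddAAAd
step 3: AdAdAAAdAdAAAAAAdAA
step 4: AAAAAdAAAAAddddAAAd

13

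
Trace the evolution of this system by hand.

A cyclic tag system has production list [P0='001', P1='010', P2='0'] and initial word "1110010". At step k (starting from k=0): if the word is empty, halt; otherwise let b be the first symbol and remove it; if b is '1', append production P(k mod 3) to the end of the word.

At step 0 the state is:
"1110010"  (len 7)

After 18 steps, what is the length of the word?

2

t=0: "1110010"  (len 7)
t=1: "110010001"  (len 9)
t=2: "10010001010"  (len 11)
t=3: "00100010100"  (len 11)
t=4: "0100010100"  (len 10)
t=5: "100010100"  (len 9)
t=6: "000101000"  (len 9)
t=7: "00101000"  (len 8)
t=8: "0101000"  (len 7)
t=9: "101000"  (len 6)
t=10: "01000001"  (len 8)
t=11: "1000001"  (len 7)
t=12: "0000010"  (len 7)
t=13: "000010"  (len 6)
t=14: "00010"  (len 5)
t=15: "0010"  (len 4)
t=16: "010"  (len 3)
t=17: "10"  (len 2)
t=18: "00"  (len 2)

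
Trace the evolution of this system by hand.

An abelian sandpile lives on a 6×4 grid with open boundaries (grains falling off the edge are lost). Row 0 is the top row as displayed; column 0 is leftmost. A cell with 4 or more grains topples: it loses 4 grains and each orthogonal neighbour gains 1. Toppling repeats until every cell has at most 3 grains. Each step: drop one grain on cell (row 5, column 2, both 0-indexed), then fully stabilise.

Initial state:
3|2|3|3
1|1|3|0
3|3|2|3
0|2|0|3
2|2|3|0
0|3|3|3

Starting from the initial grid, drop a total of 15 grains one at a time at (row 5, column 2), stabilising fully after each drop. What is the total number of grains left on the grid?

48

t=0: 3|2|3|3
1|1|3|0
3|3|2|3
0|2|0|3
2|2|3|0
0|3|3|3
t=1: 3|2|3|3
1|1|3|0
3|3|2|3
0|3|1|3
3|0|1|2
1|1|3|0
t=2: 3|2|3|3
1|1|3|0
3|3|2|3
0|3|1|3
3|0|2|2
1|2|0|1
t=3: 3|2|3|3
1|1|3|0
3|3|2|3
0|3|1|3
3|0|2|2
1|2|1|1
t=4: 3|2|3|3
1|1|3|0
3|3|2|3
0|3|1|3
3|0|2|2
1|2|2|1
t=5: 3|2|3|3
1|1|3|0
3|3|2|3
0|3|1|3
3|0|2|2
1|2|3|1
t=6: 3|2|3|3
1|1|3|0
3|3|2|3
0|3|1|3
3|0|3|2
1|3|0|2
t=7: 3|2|3|3
1|1|3|0
3|3|2|3
0|3|1|3
3|0|3|2
1|3|1|2
t=8: 3|2|3|3
1|1|3|0
3|3|2|3
0|3|1|3
3|0|3|2
1|3|2|2
t=9: 3|2|3|3
1|1|3|0
3|3|2|3
0|3|1|3
3|0|3|2
1|3|3|2
t=10: 3|2|3|3
1|1|3|0
3|3|2|3
0|3|2|3
3|2|0|3
2|0|2|3
t=11: 3|2|3|3
1|1|3|0
3|3|2|3
0|3|2|3
3|2|0|3
2|0|3|3
t=12: 3|2|3|3
1|1|3|1
3|3|3|0
0|3|3|1
3|2|2|1
2|1|1|1
t=13: 3|2|3|3
1|1|3|1
3|3|3|0
0|3|3|1
3|2|2|1
2|1|2|1
t=14: 3|2|3|3
1|1|3|1
3|3|3|0
0|3|3|1
3|2|2|1
2|1|3|1
t=15: 3|2|3|3
1|1|3|1
3|3|3|0
0|3|3|1
3|2|3|1
2|2|0|2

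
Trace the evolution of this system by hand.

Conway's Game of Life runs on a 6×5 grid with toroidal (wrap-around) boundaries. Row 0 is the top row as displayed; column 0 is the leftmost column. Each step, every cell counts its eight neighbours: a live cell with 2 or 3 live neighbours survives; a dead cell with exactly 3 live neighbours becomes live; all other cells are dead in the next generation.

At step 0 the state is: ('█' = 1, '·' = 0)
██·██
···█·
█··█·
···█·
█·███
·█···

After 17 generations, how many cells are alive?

0) ██·██
···█·
█··█·
···█·
█·███
·█···
1) ██·██
·█·█·
··██·
██···
█████
·····
2) ██·██
·█···
█··██
·····
··███
·····
3) ███·█
·█···
█···█
█·█··
···█·
·█···
4) ··█··
··██·
█···█
██·█·
·██··
·█·██
5) ·█··█
·████
█····
···█·
·····
██·█·
6) ·····
·████
██···
·····
··█·█
███·█
7) ·····
·████
██·██
██···
··█·█
███·█
8) ·····
·█···
·····
·····
··█·█
███·█
9) ··█··
·····
·····
·····
··█·█
███·█
10) █·██·
·····
·····
·····
··█·█
█·█·█
11) █·██·
·····
·····
·····
██··█
█·█··
12) ··███
·····
·····
█····
██··█
··█··
13) ··██·
···█·
·····
██··█
██··█
··█··
14) ··██·
··██·
█···█
·█··█
··███
█·█·█
15) ·····
·██··
███·█
·██··
··█··
█····
16) ·█···
··██·
·····
·····
··█··
·····
17) ··█··
··█··
·····
·····
·····
·····

2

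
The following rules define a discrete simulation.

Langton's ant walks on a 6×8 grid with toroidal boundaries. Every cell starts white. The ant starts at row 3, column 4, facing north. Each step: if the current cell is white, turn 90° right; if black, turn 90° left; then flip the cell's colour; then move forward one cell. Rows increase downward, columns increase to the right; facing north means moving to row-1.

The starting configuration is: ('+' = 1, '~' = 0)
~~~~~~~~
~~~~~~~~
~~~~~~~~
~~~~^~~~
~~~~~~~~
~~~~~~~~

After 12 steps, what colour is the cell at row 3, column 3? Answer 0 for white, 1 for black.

[0] ~~~~~~~~
~~~~~~~~
~~~~~~~~
~~~~^~~~
~~~~~~~~
~~~~~~~~
[1] ~~~~~~~~
~~~~~~~~
~~~~~~~~
~~~~+>~~
~~~~~~~~
~~~~~~~~
[2] ~~~~~~~~
~~~~~~~~
~~~~~~~~
~~~~++~~
~~~~~v~~
~~~~~~~~
[3] ~~~~~~~~
~~~~~~~~
~~~~~~~~
~~~~++~~
~~~~<+~~
~~~~~~~~
[4] ~~~~~~~~
~~~~~~~~
~~~~~~~~
~~~~^+~~
~~~~++~~
~~~~~~~~
[5] ~~~~~~~~
~~~~~~~~
~~~~~~~~
~~~<~+~~
~~~~++~~
~~~~~~~~
[6] ~~~~~~~~
~~~~~~~~
~~~^~~~~
~~~+~+~~
~~~~++~~
~~~~~~~~
[7] ~~~~~~~~
~~~~~~~~
~~~+>~~~
~~~+~+~~
~~~~++~~
~~~~~~~~
[8] ~~~~~~~~
~~~~~~~~
~~~++~~~
~~~+v+~~
~~~~++~~
~~~~~~~~
[9] ~~~~~~~~
~~~~~~~~
~~~++~~~
~~~<++~~
~~~~++~~
~~~~~~~~
[10] ~~~~~~~~
~~~~~~~~
~~~++~~~
~~~~++~~
~~~v++~~
~~~~~~~~
[11] ~~~~~~~~
~~~~~~~~
~~~++~~~
~~~~++~~
~~<+++~~
~~~~~~~~
[12] ~~~~~~~~
~~~~~~~~
~~~++~~~
~~^~++~~
~~++++~~
~~~~~~~~

0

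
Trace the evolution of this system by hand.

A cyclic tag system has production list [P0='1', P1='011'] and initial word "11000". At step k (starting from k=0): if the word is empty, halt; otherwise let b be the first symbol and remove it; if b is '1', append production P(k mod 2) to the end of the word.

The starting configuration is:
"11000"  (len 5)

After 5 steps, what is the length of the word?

[0] "11000"  (len 5)
[1] "10001"  (len 5)
[2] "0001011"  (len 7)
[3] "001011"  (len 6)
[4] "01011"  (len 5)
[5] "1011"  (len 4)

4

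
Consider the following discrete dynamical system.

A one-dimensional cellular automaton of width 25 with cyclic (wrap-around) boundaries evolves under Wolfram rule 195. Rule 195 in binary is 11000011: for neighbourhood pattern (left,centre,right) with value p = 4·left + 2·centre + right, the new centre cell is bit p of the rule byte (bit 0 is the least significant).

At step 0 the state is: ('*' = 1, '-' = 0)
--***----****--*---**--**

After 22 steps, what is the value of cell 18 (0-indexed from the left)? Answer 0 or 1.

step 0: --***----****--*---**--**
step 1: -*-**-***-***-*--**-*-*-*
step 2: ----*--**--**---*-*------
step 3: ****--*-*-*-*-**----*****
step 4: ****-*---------*-***-****
step 5: ****---********---**--***
step 6: ****-**-*******-**-*-*-**
step 7: ****--*--******--*------*
step 8: ****-*--*-*****-*--*****-
step 9: -***---*---****---*-****-
step 10: *-**-**--**-***-**---***-
step 11: ---*--*-*-*--**--*-**-**-
step 12: ***--*------*-*-*---*--*-
step 13: -**-*--*****------**--*--
step 14: *-*---*-****-*****-*-*--*
step 15: *---**---***--****-----*-
step 16: --**-*-**-**-*-***-****--
step 17: **-*----*--*----**--***-*
step 18: **---***--*--***-*-*-**--
step 19: -*-**-**-*--*-**------*-*
step 20: ----*--*---*---*-*****---
step 21: ****--*--**--**---****-**
step 22: ****-*--*-*-*-*-**-***--*

0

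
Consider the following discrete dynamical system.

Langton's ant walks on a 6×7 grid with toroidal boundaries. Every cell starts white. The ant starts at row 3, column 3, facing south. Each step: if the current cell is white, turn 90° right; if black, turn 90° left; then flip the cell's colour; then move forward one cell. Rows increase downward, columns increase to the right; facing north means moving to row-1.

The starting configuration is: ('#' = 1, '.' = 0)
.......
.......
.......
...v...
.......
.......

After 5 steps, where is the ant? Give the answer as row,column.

gen 0: .......
.......
.......
...v...
.......
.......
gen 1: .......
.......
.......
..<#...
.......
.......
gen 2: .......
.......
..^....
..##...
.......
.......
gen 3: .......
.......
..#>...
..##...
.......
.......
gen 4: .......
.......
..##...
..#v...
.......
.......
gen 5: .......
.......
..##...
..#.>..
.......
.......

3,4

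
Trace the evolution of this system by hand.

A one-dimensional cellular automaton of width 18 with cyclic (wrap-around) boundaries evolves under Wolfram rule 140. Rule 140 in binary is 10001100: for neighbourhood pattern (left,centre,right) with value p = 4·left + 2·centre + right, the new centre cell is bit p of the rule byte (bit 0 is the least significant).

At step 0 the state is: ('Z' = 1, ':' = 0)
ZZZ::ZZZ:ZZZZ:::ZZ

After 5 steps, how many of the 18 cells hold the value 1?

3

step 0: ZZZ::ZZZ:ZZZZ:::ZZ
step 1: ZZ:::ZZ::ZZZ::::ZZ
step 2: Z::::Z:::ZZ:::::ZZ
step 3: :::::Z:::Z::::::ZZ
step 4: :::::Z:::Z::::::Z:
step 5: :::::Z:::Z::::::Z:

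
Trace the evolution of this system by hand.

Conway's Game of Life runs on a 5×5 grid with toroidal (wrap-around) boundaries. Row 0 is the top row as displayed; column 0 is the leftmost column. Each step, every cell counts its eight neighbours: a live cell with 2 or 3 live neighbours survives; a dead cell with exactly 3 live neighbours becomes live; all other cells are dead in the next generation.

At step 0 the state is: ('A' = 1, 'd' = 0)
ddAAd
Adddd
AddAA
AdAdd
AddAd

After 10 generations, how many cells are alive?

step 0: ddAAd
Adddd
AddAA
AdAdd
AddAd
step 1: dAAAd
AAAdd
AddAd
AdAdd
dddAd
step 2: AddAA
Adddd
AddAd
dAAAd
dddAA
step 3: AddAd
AAdAd
AddAd
AAddd
dAddd
step 4: Adddd
AAdAd
ddddd
AAAdA
dAAdA
step 5: dddAd
AAddA
dddAd
ddAdA
ddAdA
step 6: dAAAd
AdAAA
dAAAd
ddAdA
ddAdA
step 7: ddddd
Adddd
ddddd
AdddA
AdddA
step 8: AdddA
ddddd
AdddA
AdddA
AdddA
step 9: AdddA
ddddd
AdddA
dAdAd
dAdAd
step 10: AdddA
ddddd
AdddA
dAdAd
dAdAd

8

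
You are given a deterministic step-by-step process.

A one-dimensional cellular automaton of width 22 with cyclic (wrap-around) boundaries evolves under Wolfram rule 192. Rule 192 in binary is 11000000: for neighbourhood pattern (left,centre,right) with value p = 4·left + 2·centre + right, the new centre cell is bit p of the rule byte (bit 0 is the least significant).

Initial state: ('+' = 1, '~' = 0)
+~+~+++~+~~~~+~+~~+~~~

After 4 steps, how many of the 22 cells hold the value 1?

0

[0] +~+~+++~+~~~~+~+~~+~~~
[1] ~~~~~++~~~~~~~~~~~~~~~
[2] ~~~~~~+~~~~~~~~~~~~~~~
[3] ~~~~~~~~~~~~~~~~~~~~~~
[4] ~~~~~~~~~~~~~~~~~~~~~~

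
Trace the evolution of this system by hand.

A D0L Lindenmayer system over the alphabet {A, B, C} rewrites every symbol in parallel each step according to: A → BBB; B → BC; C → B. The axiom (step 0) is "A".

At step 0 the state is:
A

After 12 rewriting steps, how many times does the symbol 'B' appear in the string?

432

t=0: A
t=1: BBB
t=2: BCBCBC
t=3: BCBBCBBCB
t=4: BCBBCBCBBCBCBBC
t=5: BCBBCBCBBCBBCBCBBCBBCBCB
t=6: BCBBCBCBBCBBCBCBBCBCBBCBBCBCBBCBCBBCBBC
t=7: BCBBCBCBBCBBCBCBBCBCBBCBBCBCBBCBBCBCBBCBCBBCBBCBCBBCBBCBCBBCBCB
t=8: BCBBCBCBBCBBCBCBBCBCBBCBBCBCBBCBBCBCBBCBCBBCBBCBCBBCBCBBCBBCBCBBCBBCBCBBCBCBBCBBCBCBBCBCBBCBBCBCBBCBBC
t=9: BCBBCBCBBCBBCBCBBCBCBBCBBCBCBBCBBCBCBBCBCBBCBBCBCBBCBCBBCB…BCBBCBBCBCBBCBBCBCBBCBCBBCBBCBCBBCBBCBCBBCBCBBCBBCBCBBCBCB  (len 165)
t=10: BCBBCBCBBCBBCBCBBCBCBBCBBCBCBBCBBCBCBBCBCBBCBBCBCBBCBCBBCB…BBCBCBBCBCBBCBBCBCBBCBCBBCBBCBCBBCBBCBCBBCBCBBCBBCBCBBCBBC  (len 267)
t=11: BCBBCBCBBCBBCBCBBCBCBBCBBCBCBBCBBCBCBBCBCBBCBBCBCBBCBCBBCB…BBCBCBBCBCBBCBBCBCBBCBCBBCBBCBCBBCBBCBCBBCBCBBCBBCBCBBCBCB  (len 432)
t=12: BCBBCBCBBCBBCBCBBCBCBBCBBCBCBBCBBCBCBBCBCBBCBBCBCBBCBCBBCB…BBCBCBBCBCBBCBBCBCBBCBCBBCBBCBCBBCBBCBCBBCBCBBCBBCBCBBCBBC  (len 699)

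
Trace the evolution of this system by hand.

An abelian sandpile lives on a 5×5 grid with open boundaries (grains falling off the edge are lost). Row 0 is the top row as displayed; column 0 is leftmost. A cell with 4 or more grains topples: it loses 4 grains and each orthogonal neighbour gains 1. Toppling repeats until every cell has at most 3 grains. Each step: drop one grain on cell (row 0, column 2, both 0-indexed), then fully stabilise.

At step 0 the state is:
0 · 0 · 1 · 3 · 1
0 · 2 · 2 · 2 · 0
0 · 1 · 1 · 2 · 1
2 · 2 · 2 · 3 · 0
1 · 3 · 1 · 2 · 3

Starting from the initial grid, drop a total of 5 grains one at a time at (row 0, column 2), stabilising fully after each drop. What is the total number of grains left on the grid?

38

t=0: 0 · 0 · 1 · 3 · 1
0 · 2 · 2 · 2 · 0
0 · 1 · 1 · 2 · 1
2 · 2 · 2 · 3 · 0
1 · 3 · 1 · 2 · 3
t=1: 0 · 0 · 2 · 3 · 1
0 · 2 · 2 · 2 · 0
0 · 1 · 1 · 2 · 1
2 · 2 · 2 · 3 · 0
1 · 3 · 1 · 2 · 3
t=2: 0 · 0 · 3 · 3 · 1
0 · 2 · 2 · 2 · 0
0 · 1 · 1 · 2 · 1
2 · 2 · 2 · 3 · 0
1 · 3 · 1 · 2 · 3
t=3: 0 · 1 · 1 · 0 · 2
0 · 2 · 3 · 3 · 0
0 · 1 · 1 · 2 · 1
2 · 2 · 2 · 3 · 0
1 · 3 · 1 · 2 · 3
t=4: 0 · 1 · 2 · 0 · 2
0 · 2 · 3 · 3 · 0
0 · 1 · 1 · 2 · 1
2 · 2 · 2 · 3 · 0
1 · 3 · 1 · 2 · 3
t=5: 0 · 1 · 3 · 0 · 2
0 · 2 · 3 · 3 · 0
0 · 1 · 1 · 2 · 1
2 · 2 · 2 · 3 · 0
1 · 3 · 1 · 2 · 3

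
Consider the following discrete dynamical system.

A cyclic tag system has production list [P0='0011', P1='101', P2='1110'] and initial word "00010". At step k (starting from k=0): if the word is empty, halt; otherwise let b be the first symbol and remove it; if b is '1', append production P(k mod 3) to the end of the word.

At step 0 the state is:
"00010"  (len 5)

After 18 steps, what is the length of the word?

k=0  "00010"  (len 5)
k=1  "0010"  (len 4)
k=2  "010"  (len 3)
k=3  "10"  (len 2)
k=4  "00011"  (len 5)
k=5  "0011"  (len 4)
k=6  "011"  (len 3)
k=7  "11"  (len 2)
k=8  "1101"  (len 4)
k=9  "1011110"  (len 7)
k=10  "0111100011"  (len 10)
k=11  "111100011"  (len 9)
k=12  "111000111110"  (len 12)
k=13  "110001111100011"  (len 15)
k=14  "10001111100011101"  (len 17)
k=15  "00011111000111011110"  (len 20)
k=16  "0011111000111011110"  (len 19)
k=17  "011111000111011110"  (len 18)
k=18  "11111000111011110"  (len 17)

17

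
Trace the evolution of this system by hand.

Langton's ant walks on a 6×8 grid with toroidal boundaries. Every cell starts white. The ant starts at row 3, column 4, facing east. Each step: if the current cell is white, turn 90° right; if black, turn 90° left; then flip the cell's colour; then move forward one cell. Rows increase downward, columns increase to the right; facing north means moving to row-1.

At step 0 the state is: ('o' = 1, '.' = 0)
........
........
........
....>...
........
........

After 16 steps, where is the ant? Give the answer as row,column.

3,4

k=0  ........
........
........
....>...
........
........
k=1  ........
........
........
....o...
....v...
........
k=2  ........
........
........
....o...
...<o...
........
k=3  ........
........
........
...^o...
...oo...
........
k=4  ........
........
........
...o>...
...oo...
........
k=5  ........
........
....^...
...o....
...oo...
........
k=6  ........
........
....o>..
...o....
...oo...
........
k=7  ........
........
....oo..
...o.v..
...oo...
........
k=8  ........
........
....oo..
...o<o..
...oo...
........
k=9  ........
........
....^o..
...ooo..
...oo...
........
k=10  ........
........
...<.o..
...ooo..
...oo...
........
k=11  ........
...^....
...o.o..
...ooo..
...oo...
........
k=12  ........
...o>...
...o.o..
...ooo..
...oo...
........
k=13  ........
...oo...
...ovo..
...ooo..
...oo...
........
k=14  ........
...oo...
...<oo..
...ooo..
...oo...
........
k=15  ........
...oo...
....oo..
...voo..
...oo...
........
k=16  ........
...oo...
....oo..
....>o..
...oo...
........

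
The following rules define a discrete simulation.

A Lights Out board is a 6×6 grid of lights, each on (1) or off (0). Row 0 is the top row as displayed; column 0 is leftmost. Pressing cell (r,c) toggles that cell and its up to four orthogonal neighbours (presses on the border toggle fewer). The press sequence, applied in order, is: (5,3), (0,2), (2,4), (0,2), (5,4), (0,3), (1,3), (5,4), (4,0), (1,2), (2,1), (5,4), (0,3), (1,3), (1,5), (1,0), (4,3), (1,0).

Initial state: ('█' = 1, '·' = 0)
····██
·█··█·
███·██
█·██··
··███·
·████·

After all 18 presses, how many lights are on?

21

step 0: ····██
·█··█·
███·██
█·██··
··███·
·████·
step 1: ····██
·█··█·
███·██
█·██··
··█·█·
·█····
step 2: ·█████
·██·█·
███·██
█·██··
··█·█·
·█····
step 3: ·█████
·██···
████··
█·███·
··█·█·
·█····
step 4: ····██
·█····
████··
█·███·
··█·█·
·█····
step 5: ····██
·█····
████··
█·███·
··█···
·█·███
step 6: ··██·█
·█·█··
████··
█·███·
··█···
·█·███
step 7: ··█··█
·██·█·
███···
█·███·
··█···
·█·███
step 8: ··█··█
·██·█·
███···
█·███·
··█·█·
·█····
step 9: ··█··█
·██·█·
███···
··███·
███·█·
██····
step 10: ·····█
···██·
██····
··███·
███·█·
██····
step 11: ·····█
·█·██·
··█···
·████·
███·█·
██····
step 12: ·····█
·█·██·
··█···
·████·
███···
██·███
step 13: ··████
·█··█·
··█···
·████·
███···
██·███
step 14: ··█·██
·███··
··██··
·████·
███···
██·███
step 15: ··█·█·
·█████
··██·█
·████·
███···
██·███
step 16: █·█·█·
█·████
█·██·█
·████·
███···
██·███
step 17: █·█·█·
█·████
█·██·█
·██·█·
██·██·
██··██
step 18: ··█·█·
·█████
··██·█
·██·█·
██·██·
██··██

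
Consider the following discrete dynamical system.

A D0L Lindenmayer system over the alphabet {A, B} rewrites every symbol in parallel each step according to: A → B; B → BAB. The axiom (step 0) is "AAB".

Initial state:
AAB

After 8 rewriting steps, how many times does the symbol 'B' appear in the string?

[0] AAB
[1] BBBAB
[2] BABBABBABBBAB
[3] BABBBABBABBBABBABBBABBABBABBBAB
[4] BABBBABBABBABBBABBABBBABBABBABBBABBABBBABBABBABBBABBABBBABBABBBABBABBABBBAB
[5] BABBBABBABBABBBABBABBBABBABBBABBABBABBBABBABBBABBABBABBBAB…BABBBABBABBABBBABBABBBABBABBABBBABBABBBABBABBBABBABBABBBAB  (len 181)
[6] BABBBABBABBABBBABBABBBABBABBBABBABBABBBABBABBBABBABBABBBAB…BABBBABBABBABBBABBABBBABBABBABBBABBABBBABBABBBABBABBABBBAB  (len 437)
[7] BABBBABBABBABBBABBABBBABBABBBABBABBABBBABBABBBABBABBABBBAB…BABBBABBABBABBBABBABBBABBABBABBBABBABBBABBABBBABBABBABBBAB  (len 1055)
[8] BABBBABBABBABBBABBABBBABBABBBABBABBABBBABBABBBABBABBABBBAB…BABBBABBABBABBBABBABBBABBABBABBBABBABBBABBABBBABBABBABBBAB  (len 2547)

1801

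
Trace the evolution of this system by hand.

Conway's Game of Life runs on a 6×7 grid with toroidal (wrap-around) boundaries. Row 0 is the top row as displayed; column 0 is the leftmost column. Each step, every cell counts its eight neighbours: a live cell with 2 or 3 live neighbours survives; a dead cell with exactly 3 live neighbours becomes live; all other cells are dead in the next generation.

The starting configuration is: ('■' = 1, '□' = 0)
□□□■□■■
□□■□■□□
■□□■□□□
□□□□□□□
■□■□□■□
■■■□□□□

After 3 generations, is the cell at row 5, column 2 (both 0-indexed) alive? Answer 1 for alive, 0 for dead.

t=0: □□□■□■■
□□■□■□□
■□□■□□□
□□□□□□□
■□■□□■□
■■■□□□□
t=1: ■□□■■■■
□□■□■■■
□□□■□□□
□■□□□□■
■□■□□□■
■□■■■■□
t=2: ■□□□□□□
■□■□□□□
■□■■■□■
□■■□□□■
□□■□■□□
□□■□□□□
t=3: □□□□□□□
■□■□□□□
□□□□□■■
□□□□■□■
□□■□□□□
□■□■□□□

0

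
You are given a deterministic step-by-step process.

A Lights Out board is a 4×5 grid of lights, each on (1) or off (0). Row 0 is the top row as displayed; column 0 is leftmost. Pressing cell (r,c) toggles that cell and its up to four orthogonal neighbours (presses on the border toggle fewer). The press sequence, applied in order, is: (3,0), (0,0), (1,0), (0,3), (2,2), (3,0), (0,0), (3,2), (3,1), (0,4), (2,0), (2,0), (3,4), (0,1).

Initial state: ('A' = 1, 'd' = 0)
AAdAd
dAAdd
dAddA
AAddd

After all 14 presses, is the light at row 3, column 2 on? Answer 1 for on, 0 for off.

gen 0: AAdAd
dAAdd
dAddA
AAddd
gen 1: AAdAd
dAAdd
AAddA
ddddd
gen 2: dddAd
AAAdd
AAddA
ddddd
gen 3: AddAd
ddAdd
dAddA
ddddd
gen 4: AdAdA
ddAAd
dAddA
ddddd
gen 5: AdAdA
dddAd
ddAAA
ddAdd
gen 6: AdAdA
dddAd
AdAAA
AAAdd
gen 7: dAAdA
AddAd
AdAAA
AAAdd
gen 8: dAAdA
AddAd
AddAA
AddAd
gen 9: dAAdA
AddAd
AAdAA
dAAAd
gen 10: dAAAd
AddAA
AAdAA
dAAAd
gen 11: dAAAd
dddAA
dddAA
AAAAd
gen 12: dAAAd
AddAA
AAdAA
dAAAd
gen 13: dAAAd
AddAA
AAdAd
dAAdA
gen 14: AddAd
AAdAA
AAdAd
dAAdA

1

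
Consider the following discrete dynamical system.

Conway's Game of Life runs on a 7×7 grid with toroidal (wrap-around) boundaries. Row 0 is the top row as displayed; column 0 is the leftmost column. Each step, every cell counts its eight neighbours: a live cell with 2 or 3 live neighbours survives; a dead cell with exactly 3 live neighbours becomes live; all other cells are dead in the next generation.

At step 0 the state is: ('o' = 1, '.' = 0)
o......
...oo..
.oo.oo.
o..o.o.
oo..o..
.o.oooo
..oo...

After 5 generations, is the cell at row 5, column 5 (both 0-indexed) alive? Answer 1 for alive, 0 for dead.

[0] o......
...oo..
.oo.oo.
o..o.o.
oo..o..
.o.oooo
..oo...
[1] ..o.o..
.ooooo.
.oo..oo
o..o.o.
.o.....
.o...oo
oooo.oo
[2] .......
o.....o
.......
o...oo.
.oo.oo.
....oo.
...o...
[3] .......
.......
o....o.
.o.oooo
.o.....
..o..o.
....o..
[4] .......
.......
o....o.
.oo.ooo
oo.o..o
.......
.......
[5] .......
.......
oo..oo.
..ooo..
.o.oo.o
o......
.......

0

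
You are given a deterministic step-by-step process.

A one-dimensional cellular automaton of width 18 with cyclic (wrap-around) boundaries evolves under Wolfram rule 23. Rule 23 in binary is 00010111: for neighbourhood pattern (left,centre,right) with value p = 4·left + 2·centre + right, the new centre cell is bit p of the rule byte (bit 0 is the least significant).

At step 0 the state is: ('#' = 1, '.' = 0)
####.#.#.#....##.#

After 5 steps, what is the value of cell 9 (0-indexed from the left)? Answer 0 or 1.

t=0: ####.#.#.#....##.#
t=1: .....#.#.#####....
t=2: ######.#......####
t=3: .......#######....
t=4: #######.......####
t=5: .......#######....

1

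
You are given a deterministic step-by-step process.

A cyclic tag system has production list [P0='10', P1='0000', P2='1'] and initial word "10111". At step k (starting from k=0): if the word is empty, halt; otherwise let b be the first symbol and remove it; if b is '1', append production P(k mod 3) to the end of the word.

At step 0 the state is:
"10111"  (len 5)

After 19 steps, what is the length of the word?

gen 0: "10111"  (len 5)
gen 1: "011110"  (len 6)
gen 2: "11110"  (len 5)
gen 3: "11101"  (len 5)
gen 4: "110110"  (len 6)
gen 5: "101100000"  (len 9)
gen 6: "011000001"  (len 9)
gen 7: "11000001"  (len 8)
gen 8: "10000010000"  (len 11)
gen 9: "00000100001"  (len 11)
gen 10: "0000100001"  (len 10)
gen 11: "000100001"  (len 9)
gen 12: "00100001"  (len 8)
gen 13: "0100001"  (len 7)
gen 14: "100001"  (len 6)
gen 15: "000011"  (len 6)
gen 16: "00011"  (len 5)
gen 17: "0011"  (len 4)
gen 18: "011"  (len 3)
gen 19: "11"  (len 2)

2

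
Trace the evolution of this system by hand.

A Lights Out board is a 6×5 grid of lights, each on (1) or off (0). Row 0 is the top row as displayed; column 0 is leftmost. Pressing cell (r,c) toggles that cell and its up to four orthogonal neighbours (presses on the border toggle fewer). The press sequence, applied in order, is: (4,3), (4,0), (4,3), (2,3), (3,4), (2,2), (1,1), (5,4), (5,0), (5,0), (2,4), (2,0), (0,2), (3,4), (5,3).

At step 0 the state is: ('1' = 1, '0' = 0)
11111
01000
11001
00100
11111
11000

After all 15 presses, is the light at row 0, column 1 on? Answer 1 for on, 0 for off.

[0] 11111
01000
11001
00100
11111
11000
[1] 11111
01000
11001
00110
11000
11010
[2] 11111
01000
11001
10110
00000
01010
[3] 11111
01000
11001
10100
00111
01000
[4] 11111
01010
11110
10110
00111
01000
[5] 11111
01010
11111
10101
00110
01000
[6] 11111
01110
10001
10001
00110
01000
[7] 10111
10010
11001
10001
00110
01000
[8] 10111
10010
11001
10001
00111
01011
[9] 10111
10010
11001
10001
10111
10011
[10] 10111
10010
11001
10001
00111
01011
[11] 10111
10011
11010
10000
00111
01011
[12] 10111
00011
00010
00000
00111
01011
[13] 11001
00111
00010
00000
00111
01011
[14] 11001
00111
00011
00011
00110
01011
[15] 11001
00111
00011
00011
00100
01100

1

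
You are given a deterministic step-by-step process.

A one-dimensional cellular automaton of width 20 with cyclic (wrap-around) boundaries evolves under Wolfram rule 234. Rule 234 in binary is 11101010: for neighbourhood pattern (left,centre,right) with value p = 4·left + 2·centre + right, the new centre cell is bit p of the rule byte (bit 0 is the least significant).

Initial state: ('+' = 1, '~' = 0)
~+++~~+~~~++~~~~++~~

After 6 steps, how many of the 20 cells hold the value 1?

k=0  ~+++~~+~~~++~~~~++~~
k=1  ++++~+~~~+++~~~+++~~
k=2  +++++~~~++++~~++++~+
k=3  +++++~~+++++~+++++++
k=4  +++++~++++++++++++++
k=5  ++++++++++++++++++++
k=6  ++++++++++++++++++++

20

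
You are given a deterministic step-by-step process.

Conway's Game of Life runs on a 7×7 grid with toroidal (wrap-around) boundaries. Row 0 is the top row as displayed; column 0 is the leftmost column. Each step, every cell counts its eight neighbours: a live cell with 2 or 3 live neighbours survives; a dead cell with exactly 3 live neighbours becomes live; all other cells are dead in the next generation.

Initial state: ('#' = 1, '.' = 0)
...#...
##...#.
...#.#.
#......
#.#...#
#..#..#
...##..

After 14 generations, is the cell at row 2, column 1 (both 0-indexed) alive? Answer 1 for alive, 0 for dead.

0

0) ...#...
##...#.
...#.#.
#......
#.#...#
#..#..#
...##..
1) ..##...
..#...#
##..#..
##.....
.......
#######
..###..
2) .#..#..
#.#....
..#...#
##.....
...###.
##...##
#.....#
3) .#....#
#.##...
..#...#
#######
..#.##.
.#.....
.......
4) ###....
#.##..#
.......
#......
.......
.......
#......
5) ..##...
#.##..#
##....#
.......
.......
.......
#......
6) #.##..#
...#..#
.##...#
#......
.......
.......
.......
7) #.##..#
...#.##
.##...#
##.....
.......
.......
.......
8) #.#####
...###.
.##..##
###....
.......
.......
.......
9) ..#...#
.......
.....##
#.#...#
.#.....
.......
...####
10) ...##.#
.....##
#....##
##...##
##.....
....##.
...####
11) #..#...
.......
.#..#..
.....#.
.#..#..
#..#...
......#
12) .......
.......
.......
....##.
....#..
#......
#.....#
13) .......
.......
.......
....##.
....##.
#.....#
#.....#
14) .......
.......
.......
....##.
....#..
#......
#.....#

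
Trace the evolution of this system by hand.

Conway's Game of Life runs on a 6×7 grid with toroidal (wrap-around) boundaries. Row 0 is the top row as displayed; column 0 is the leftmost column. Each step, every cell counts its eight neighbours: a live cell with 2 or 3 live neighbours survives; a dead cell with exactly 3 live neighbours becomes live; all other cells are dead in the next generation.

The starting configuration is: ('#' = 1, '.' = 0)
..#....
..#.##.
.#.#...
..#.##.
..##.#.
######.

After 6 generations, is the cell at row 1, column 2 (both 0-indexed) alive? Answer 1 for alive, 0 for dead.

step 0: ..#....
..#.##.
.#.#...
..#.##.
..##.#.
######.
step 1: ......#
.##.#..
.#.....
.#...#.
.......
.....##
step 2: #.....#
###....
##.....
.......
.....##
.....##
step 3: .....#.
..#....
#.#....
#.....#
.....##
.......
step 4: .......
.#.....
#.....#
##...#.
#....##
.....##
step 5: .......
#......
......#
.#...#.
.#..#..
#....#.
step 6: ......#
.......
#.....#
#....#.
##..###
.......

0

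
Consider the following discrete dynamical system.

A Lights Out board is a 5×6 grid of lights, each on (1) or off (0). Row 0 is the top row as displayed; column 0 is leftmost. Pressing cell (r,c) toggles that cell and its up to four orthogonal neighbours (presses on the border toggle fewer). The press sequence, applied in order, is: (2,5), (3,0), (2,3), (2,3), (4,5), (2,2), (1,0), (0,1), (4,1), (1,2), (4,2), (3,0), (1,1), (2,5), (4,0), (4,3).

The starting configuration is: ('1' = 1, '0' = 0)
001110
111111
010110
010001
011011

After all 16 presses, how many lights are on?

step 0: 001110
111111
010110
010001
011011
step 1: 001110
111110
010101
010000
011011
step 2: 001110
111110
110101
100000
111011
step 3: 001110
111010
111011
100100
111011
step 4: 001110
111110
110101
100000
111011
step 5: 001110
111110
110101
100001
111000
step 6: 001110
110110
101001
101001
111000
step 7: 101110
000110
001001
101001
111000
step 8: 010110
010110
001001
101001
111000
step 9: 010110
010110
001001
111001
000000
step 10: 011110
001010
000001
111001
000000
step 11: 011110
001010
000001
110001
011100
step 12: 011110
001010
100001
000001
111100
step 13: 001110
110010
110001
000001
111100
step 14: 001110
110011
110010
000000
111100
step 15: 001110
110011
110010
100000
001100
step 16: 001110
110011
110010
100100
000010

13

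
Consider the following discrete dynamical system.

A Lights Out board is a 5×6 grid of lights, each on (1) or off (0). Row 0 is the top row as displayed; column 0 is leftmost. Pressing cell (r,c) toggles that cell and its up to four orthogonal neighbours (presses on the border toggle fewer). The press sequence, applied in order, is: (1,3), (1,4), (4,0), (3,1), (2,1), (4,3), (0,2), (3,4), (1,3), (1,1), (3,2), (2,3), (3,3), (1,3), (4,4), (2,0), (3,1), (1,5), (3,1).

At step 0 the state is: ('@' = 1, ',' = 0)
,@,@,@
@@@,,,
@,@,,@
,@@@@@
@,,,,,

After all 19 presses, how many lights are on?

0) ,@,@,@
@@@,,,
@,@,,@
,@@@@@
@,,,,,
1) ,@,,,@
@@,@@,
@,@@,@
,@@@@@
@,,,,,
2) ,@,,@@
@@,,,@
@,@@@@
,@@@@@
@,,,,,
3) ,@,,@@
@@,,,@
@,@@@@
@@@@@@
,@,,,,
4) ,@,,@@
@@,,,@
@@@@@@
,,,@@@
,,,,,,
5) ,@,,@@
@,,,,@
,,,@@@
,@,@@@
,,,,,,
6) ,@,,@@
@,,,,@
,,,@@@
,@,,@@
,,@@@,
7) ,,@@@@
@,@,,@
,,,@@@
,@,,@@
,,@@@,
8) ,,@@@@
@,@,,@
,,,@,@
,@,@,,
,,@@,,
9) ,,@,@@
@,,@@@
,,,,,@
,@,@,,
,,@@,,
10) ,@@,@@
,@@@@@
,@,,,@
,@,@,,
,,@@,,
11) ,@@,@@
,@@@@@
,@@,,@
,,@,,,
,,,@,,
12) ,@@,@@
,@@,@@
,@,@@@
,,@@,,
,,,@,,
13) ,@@,@@
,@@,@@
,@,,@@
,,,,@,
,,,,,,
14) ,@@@@@
,@,@,@
,@,@@@
,,,,@,
,,,,,,
15) ,@@@@@
,@,@,@
,@,@@@
,,,,,,
,,,@@@
16) ,@@@@@
@@,@,@
@,,@@@
@,,,,,
,,,@@@
17) ,@@@@@
@@,@,@
@@,@@@
,@@,,,
,@,@@@
18) ,@@@@,
@@,@@,
@@,@@,
,@@,,,
,@,@@@
19) ,@@@@,
@@,@@,
@,,@@,
@,,,,,
,,,@@@

15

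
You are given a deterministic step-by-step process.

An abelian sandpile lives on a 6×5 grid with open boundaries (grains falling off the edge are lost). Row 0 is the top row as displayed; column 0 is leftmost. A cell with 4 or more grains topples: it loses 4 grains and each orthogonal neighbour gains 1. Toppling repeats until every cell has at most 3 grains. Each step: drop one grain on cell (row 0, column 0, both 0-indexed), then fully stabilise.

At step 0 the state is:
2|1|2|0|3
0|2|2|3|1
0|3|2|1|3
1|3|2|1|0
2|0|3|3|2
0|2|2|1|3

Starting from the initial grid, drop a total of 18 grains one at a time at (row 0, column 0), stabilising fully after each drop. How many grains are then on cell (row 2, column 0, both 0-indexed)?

2

[0] 2|1|2|0|3
0|2|2|3|1
0|3|2|1|3
1|3|2|1|0
2|0|3|3|2
0|2|2|1|3
[1] 3|1|2|0|3
0|2|2|3|1
0|3|2|1|3
1|3|2|1|0
2|0|3|3|2
0|2|2|1|3
[2] 0|2|2|0|3
1|2|2|3|1
0|3|2|1|3
1|3|2|1|0
2|0|3|3|2
0|2|2|1|3
[3] 1|2|2|0|3
1|2|2|3|1
0|3|2|1|3
1|3|2|1|0
2|0|3|3|2
0|2|2|1|3
[4] 2|2|2|0|3
1|2|2|3|1
0|3|2|1|3
1|3|2|1|0
2|0|3|3|2
0|2|2|1|3
[5] 3|2|2|0|3
1|2|2|3|1
0|3|2|1|3
1|3|2|1|0
2|0|3|3|2
0|2|2|1|3
[6] 0|3|2|0|3
2|2|2|3|1
0|3|2|1|3
1|3|2|1|0
2|0|3|3|2
0|2|2|1|3
[7] 1|3|2|0|3
2|2|2|3|1
0|3|2|1|3
1|3|2|1|0
2|0|3|3|2
0|2|2|1|3
[8] 2|3|2|0|3
2|2|2|3|1
0|3|2|1|3
1|3|2|1|0
2|0|3|3|2
0|2|2|1|3
[9] 3|3|2|0|3
2|2|2|3|1
0|3|2|1|3
1|3|2|1|0
2|0|3|3|2
0|2|2|1|3
[10] 1|0|3|0|3
3|3|2|3|1
0|3|2|1|3
1|3|2|1|0
2|0|3|3|2
0|2|2|1|3
[11] 2|0|3|0|3
3|3|2|3|1
0|3|2|1|3
1|3|2|1|0
2|0|3|3|2
0|2|2|1|3
[12] 3|0|3|0|3
3|3|2|3|1
0|3|2|1|3
1|3|2|1|0
2|0|3|3|2
0|2|2|1|3
[13] 1|2|3|0|3
1|1|3|3|1
2|1|3|1|3
2|0|3|1|0
2|1|3|3|2
0|2|2|1|3
[14] 2|2|3|0|3
1|1|3|3|1
2|1|3|1|3
2|0|3|1|0
2|1|3|3|2
0|2|2|1|3
[15] 3|2|3|0|3
1|1|3|3|1
2|1|3|1|3
2|0|3|1|0
2|1|3|3|2
0|2|2|1|3
[16] 0|3|3|0|3
2|1|3|3|1
2|1|3|1|3
2|0|3|1|0
2|1|3|3|2
0|2|2|1|3
[17] 1|3|3|0|3
2|1|3|3|1
2|1|3|1|3
2|0|3|1|0
2|1|3|3|2
0|2|2|1|3
[18] 2|3|3|0|3
2|1|3|3|1
2|1|3|1|3
2|0|3|1|0
2|1|3|3|2
0|2|2|1|3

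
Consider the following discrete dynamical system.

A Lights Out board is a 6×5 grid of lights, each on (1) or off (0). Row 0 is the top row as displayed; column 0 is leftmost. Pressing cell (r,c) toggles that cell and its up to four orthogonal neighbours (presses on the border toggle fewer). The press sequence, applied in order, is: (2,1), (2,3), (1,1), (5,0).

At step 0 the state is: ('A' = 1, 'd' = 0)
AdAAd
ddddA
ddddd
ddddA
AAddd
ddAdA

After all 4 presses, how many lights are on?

step 0: AdAAd
ddddA
ddddd
ddddA
AAddd
ddAdA
step 1: AdAAd
dAddA
AAAdd
dAddA
AAddd
ddAdA
step 2: AdAAd
dAdAA
AAdAA
dAdAA
AAddd
ddAdA
step 3: AAAAd
AdAAA
AddAA
dAdAA
AAddd
ddAdA
step 4: AAAAd
AdAAA
AddAA
dAdAA
dAddd
AAAdA

19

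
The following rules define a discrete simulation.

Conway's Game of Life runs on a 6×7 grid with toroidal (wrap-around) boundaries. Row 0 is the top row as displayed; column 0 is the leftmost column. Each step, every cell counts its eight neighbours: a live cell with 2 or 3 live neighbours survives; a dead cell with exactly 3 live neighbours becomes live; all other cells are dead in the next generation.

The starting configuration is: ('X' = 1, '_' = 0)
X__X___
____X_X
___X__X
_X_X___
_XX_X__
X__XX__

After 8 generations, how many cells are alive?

[0] X__X___
____X_X
___X__X
_X_X___
_XX_X__
X__XX__
[1] X__X_XX
X__XXXX
X_XXXX_
XX_XX__
XX__X__
X___X__
[2] _X_X___
_______
_______
_______
__X_XXX
___XX__
[3] __XXX__
_______
_______
_____X_
____XX_
_______
[4] ___X___
___X___
_______
____XX_
____XX_
_____X_
[5] ____X__
_______
____X__
____XX_
______X
_____X_
[6] _______
_______
____XX_
____XX_
____X_X
_____X_
[7] _______
_______
____XX_
___X__X
____X_X
_____X_
[8] _______
_______
____XX_
___X__X
____X_X
_____X_

7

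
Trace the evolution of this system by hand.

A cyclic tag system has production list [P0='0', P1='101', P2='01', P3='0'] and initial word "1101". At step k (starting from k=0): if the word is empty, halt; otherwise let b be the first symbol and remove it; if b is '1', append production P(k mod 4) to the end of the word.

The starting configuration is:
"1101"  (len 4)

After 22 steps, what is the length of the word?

6

t=0: "1101"  (len 4)
t=1: "1010"  (len 4)
t=2: "010101"  (len 6)
t=3: "10101"  (len 5)
t=4: "01010"  (len 5)
t=5: "1010"  (len 4)
t=6: "010101"  (len 6)
t=7: "10101"  (len 5)
t=8: "01010"  (len 5)
t=9: "1010"  (len 4)
t=10: "010101"  (len 6)
t=11: "10101"  (len 5)
t=12: "01010"  (len 5)
t=13: "1010"  (len 4)
t=14: "010101"  (len 6)
t=15: "10101"  (len 5)
t=16: "01010"  (len 5)
t=17: "1010"  (len 4)
t=18: "010101"  (len 6)
t=19: "10101"  (len 5)
t=20: "01010"  (len 5)
t=21: "1010"  (len 4)
t=22: "010101"  (len 6)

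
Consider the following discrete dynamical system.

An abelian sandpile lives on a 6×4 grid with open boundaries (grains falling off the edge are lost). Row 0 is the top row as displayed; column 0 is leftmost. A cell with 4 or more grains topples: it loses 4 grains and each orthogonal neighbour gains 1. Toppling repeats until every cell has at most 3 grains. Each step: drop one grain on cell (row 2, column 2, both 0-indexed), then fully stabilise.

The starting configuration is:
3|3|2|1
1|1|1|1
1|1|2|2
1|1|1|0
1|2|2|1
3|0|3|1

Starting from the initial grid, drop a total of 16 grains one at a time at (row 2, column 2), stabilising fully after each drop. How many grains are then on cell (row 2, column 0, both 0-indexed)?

t=0: 3|3|2|1
1|1|1|1
1|1|2|2
1|1|1|0
1|2|2|1
3|0|3|1
t=1: 3|3|2|1
1|1|1|1
1|1|3|2
1|1|1|0
1|2|2|1
3|0|3|1
t=2: 3|3|2|1
1|1|2|1
1|2|0|3
1|1|2|0
1|2|2|1
3|0|3|1
t=3: 3|3|2|1
1|1|2|1
1|2|1|3
1|1|2|0
1|2|2|1
3|0|3|1
t=4: 3|3|2|1
1|1|2|1
1|2|2|3
1|1|2|0
1|2|2|1
3|0|3|1
t=5: 3|3|2|1
1|1|2|1
1|2|3|3
1|1|2|0
1|2|2|1
3|0|3|1
t=6: 3|3|2|1
1|1|3|2
1|3|1|0
1|1|3|1
1|2|2|1
3|0|3|1
t=7: 3|3|2|1
1|1|3|2
1|3|2|0
1|1|3|1
1|2|2|1
3|0|3|1
t=8: 3|3|2|1
1|1|3|2
1|3|3|0
1|1|3|1
1|2|2|1
3|0|3|1
t=9: 3|3|3|1
1|3|0|3
2|0|3|1
1|3|0|2
1|2|3|1
3|0|3|1
t=10: 3|3|3|1
1|3|1|3
2|1|0|2
1|3|1|2
1|2|3|1
3|0|3|1
t=11: 3|3|3|1
1|3|1|3
2|1|1|2
1|3|1|2
1|2|3|1
3|0|3|1
t=12: 3|3|3|1
1|3|1|3
2|1|2|2
1|3|1|2
1|2|3|1
3|0|3|1
t=13: 3|3|3|1
1|3|1|3
2|1|3|2
1|3|1|2
1|2|3|1
3|0|3|1
t=14: 3|3|3|1
1|3|2|3
2|2|0|3
1|3|2|2
1|2|3|1
3|0|3|1
t=15: 3|3|3|1
1|3|2|3
2|2|1|3
1|3|2|2
1|2|3|1
3|0|3|1
t=16: 3|3|3|1
1|3|2|3
2|2|2|3
1|3|2|2
1|2|3|1
3|0|3|1

2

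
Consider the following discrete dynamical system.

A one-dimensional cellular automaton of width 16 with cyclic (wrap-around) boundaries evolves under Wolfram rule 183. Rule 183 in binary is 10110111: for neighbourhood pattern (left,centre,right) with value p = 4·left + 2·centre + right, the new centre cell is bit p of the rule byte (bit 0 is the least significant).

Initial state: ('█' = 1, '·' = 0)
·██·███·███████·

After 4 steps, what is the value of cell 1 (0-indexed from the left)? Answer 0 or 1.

gen 0: ·██·███·███████·
gen 1: █··█·█·█·█████·█
gen 2: ·████████·███·█·
gen 3: █·██████·█·█·███
gen 4: ·█·████·█████·██

1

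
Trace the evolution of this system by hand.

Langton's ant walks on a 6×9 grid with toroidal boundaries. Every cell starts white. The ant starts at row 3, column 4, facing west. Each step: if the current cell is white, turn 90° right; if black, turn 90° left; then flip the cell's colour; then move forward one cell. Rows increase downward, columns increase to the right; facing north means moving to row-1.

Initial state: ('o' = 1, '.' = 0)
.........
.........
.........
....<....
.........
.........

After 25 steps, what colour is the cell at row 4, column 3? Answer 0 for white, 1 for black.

t=0: .........
.........
.........
....<....
.........
.........
t=1: .........
.........
....^....
....o....
.........
.........
t=2: .........
.........
....o>...
....o....
.........
.........
t=3: .........
.........
....oo...
....ov...
.........
.........
t=4: .........
.........
....oo...
....<o...
.........
.........
t=5: .........
.........
....oo...
.....o...
....v....
.........
t=6: .........
.........
....oo...
.....o...
...<o....
.........
t=7: .........
.........
....oo...
...^.o...
...oo....
.........
t=8: .........
.........
....oo...
...o>o...
...oo....
.........
t=9: .........
.........
....oo...
...ooo...
...ov....
.........
t=10: .........
.........
....oo...
...ooo...
...o.>...
.........
t=11: .........
.........
....oo...
...ooo...
...o.o...
.....v...
t=12: .........
.........
....oo...
...ooo...
...o.o...
....<o...
t=13: .........
.........
....oo...
...ooo...
...o^o...
....oo...
t=14: .........
.........
....oo...
...ooo...
...oo>...
....oo...
t=15: .........
.........
....oo...
...oo^...
...oo....
....oo...
t=16: .........
.........
....oo...
...o<....
...oo....
....oo...
t=17: .........
.........
....oo...
...o.....
...ov....
....oo...
t=18: .........
.........
....oo...
...o.....
...o.>...
....oo...
t=19: .........
.........
....oo...
...o.....
...o.o...
....ov...
t=20: .........
.........
....oo...
...o.....
...o.o...
....o.>..
t=21: ......v..
.........
....oo...
...o.....
...o.o...
....o.o..
t=22: .....<o..
.........
....oo...
...o.....
...o.o...
....o.o..
t=23: .....oo..
.........
....oo...
...o.....
...o.o...
....o^o..
t=24: .....oo..
.........
....oo...
...o.....
...o.o...
....oo>..
t=25: .....oo..
.........
....oo...
...o.....
...o.o^..
....oo...

1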